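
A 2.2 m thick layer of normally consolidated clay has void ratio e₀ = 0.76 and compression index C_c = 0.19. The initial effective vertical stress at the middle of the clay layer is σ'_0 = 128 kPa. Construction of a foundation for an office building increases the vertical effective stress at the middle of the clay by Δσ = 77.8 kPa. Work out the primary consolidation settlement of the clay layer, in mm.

S_c ≈ 49 mm

Final effective stress: σ'_f = σ'_0 + Δσ = 128 + 77.8 = 205.8 kPa.
Normally consolidated clay, so the full stress increment lies on the virgin compression line:
S_c = C_c·H/(1+e₀)·log₁₀(σ'_f/σ'_0) = 0.19×2.2/(1+0.76)×log₁₀(205.8/128)
    = 0.2375 × 0.20624 = 0.04898 m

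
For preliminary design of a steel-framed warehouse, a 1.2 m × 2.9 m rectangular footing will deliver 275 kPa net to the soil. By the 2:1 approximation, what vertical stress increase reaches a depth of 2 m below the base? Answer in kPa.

Δσ_z ≈ 61 kPa

By the 2:1 method the load spreads at 1 horizontal : 2 vertical, so at depth z the loaded area has grown by z in each plan dimension:
Δσ = qBL/((B+z)(L+z)) = 275×1.2×2.9/((1.2+2)(2.9+2)) = 61.033 kPa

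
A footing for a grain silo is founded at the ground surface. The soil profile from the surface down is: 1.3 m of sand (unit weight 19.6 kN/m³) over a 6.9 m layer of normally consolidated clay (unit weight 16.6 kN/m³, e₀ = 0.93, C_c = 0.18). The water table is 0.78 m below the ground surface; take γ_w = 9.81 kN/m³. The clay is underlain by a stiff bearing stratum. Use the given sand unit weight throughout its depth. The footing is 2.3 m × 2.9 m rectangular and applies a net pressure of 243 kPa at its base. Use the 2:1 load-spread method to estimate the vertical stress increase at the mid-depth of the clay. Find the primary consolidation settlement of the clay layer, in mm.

Mid-depth of clay below the ground surface: z = 1.3 + 6.9/2 = 4.75 m.
Total vertical stress at mid-clay: σ_v = 19.6×1.3 + 16.6×3.45 = 82.75 kPa.
Pore pressure: u = 9.81×(4.75 − 0.78) = 38.946 kPa.
Initial effective stress: σ'_0 = σ_v − u = 82.75 − 38.946 = 43.804 kPa.
Stress increase at mid-clay by the 2:1 spreading method:
Δσ = qBL/((B+z)(L+z)) = 243×2.3×2.9/((2.3+4.75)(2.9+4.75)) = 30.053 kPa
Final effective stress: σ'_f = σ'_0 + Δσ = 43.804 + 30.053 = 73.857 kPa.
Normally consolidated clay, so the full stress increment lies on the virgin compression line:
S_c = C_c·H/(1+e₀)·log₁₀(σ'_f/σ'_0) = 0.18×6.9/(1+0.93)×log₁₀(73.857/43.804)
    = 0.64352 × 0.22688 = 0.146 m

S_c ≈ 146 mm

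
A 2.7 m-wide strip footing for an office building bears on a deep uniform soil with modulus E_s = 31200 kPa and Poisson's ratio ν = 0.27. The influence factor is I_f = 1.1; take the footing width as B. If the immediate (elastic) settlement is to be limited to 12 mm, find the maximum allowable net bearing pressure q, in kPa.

q ≈ 136 kPa

S_e = q·B·(1−ν²)/E_s · I_f  ⇒  q = S_e·E_s / (B·(1−ν²)·I_f).
q = 0.012 × 31200 / (2.7 × 0.9271 × 1.1) = 136 kPa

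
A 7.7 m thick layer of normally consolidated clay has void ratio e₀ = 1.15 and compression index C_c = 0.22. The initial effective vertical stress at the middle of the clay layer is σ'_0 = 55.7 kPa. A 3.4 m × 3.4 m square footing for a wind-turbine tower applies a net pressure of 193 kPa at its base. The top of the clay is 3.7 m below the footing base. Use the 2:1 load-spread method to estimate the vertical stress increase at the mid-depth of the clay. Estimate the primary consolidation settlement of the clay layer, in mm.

Mid-depth of clay below the footing base: z = 3.7 + 7.7/2 = 7.55 m.
Stress increase at mid-clay by the 2:1 spreading method:
Δσ = qBL/((B+z)(L+z)) = 193×3.4×3.4/((3.4+7.55)(3.4+7.55)) = 18.607 kPa
Final effective stress: σ'_f = σ'_0 + Δσ = 55.7 + 18.607 = 74.307 kPa.
Normally consolidated clay, so the full stress increment lies on the virgin compression line:
S_c = C_c·H/(1+e₀)·log₁₀(σ'_f/σ'_0) = 0.22×7.7/(1+1.15)×log₁₀(74.307/55.7)
    = 0.78791 × 0.12517 = 0.09862 m

S_c ≈ 98.6 mm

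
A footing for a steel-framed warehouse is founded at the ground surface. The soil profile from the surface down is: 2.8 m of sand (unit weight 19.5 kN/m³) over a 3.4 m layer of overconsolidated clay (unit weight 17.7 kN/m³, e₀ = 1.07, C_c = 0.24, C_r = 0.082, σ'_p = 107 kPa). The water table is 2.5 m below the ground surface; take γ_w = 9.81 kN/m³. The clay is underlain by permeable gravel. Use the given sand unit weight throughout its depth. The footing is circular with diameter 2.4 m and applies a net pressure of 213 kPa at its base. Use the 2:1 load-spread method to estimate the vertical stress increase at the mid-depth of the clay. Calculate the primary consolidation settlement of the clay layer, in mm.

Mid-depth of clay below the ground surface: z = 2.8 + 3.4/2 = 4.5 m.
Total vertical stress at mid-clay: σ_v = 19.5×2.8 + 17.7×1.7 = 84.69 kPa.
Pore pressure: u = 9.81×(4.5 − 2.5) = 19.62 kPa.
Initial effective stress: σ'_0 = σ_v − u = 84.69 − 19.62 = 65.07 kPa.
Stress increase at mid-clay by the 2:1 spreading method:
Δσ ≈ qD²/(D+z)² = 213×2.4²/(2.4+4.5)² = 25.769 kPa
Final effective stress: σ'_f = 65.07 + 25.769 = 90.839 kPa.
σ'_f = 90.839 ≤ σ'_p = 107 kPa, so the clay remains overconsolidated and only the recompression index applies:
S_c = C_r·H/(1+e₀)·log₁₀(σ'_f/σ'_0) = 0.082×3.4/2.07×log₁₀(90.839/65.07)
    = 0.13468 × 0.14489 = 0.01951 m

S_c ≈ 19.5 mm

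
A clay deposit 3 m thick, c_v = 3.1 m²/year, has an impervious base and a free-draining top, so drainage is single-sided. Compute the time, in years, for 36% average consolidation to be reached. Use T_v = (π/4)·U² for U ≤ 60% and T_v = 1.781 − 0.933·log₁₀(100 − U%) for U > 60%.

Drainage path length: H_d = H = 3 m (single drainage).
U ≤ 60%: T_v = (π/4)·U² = (π/4)×0.36² = 0.10179.
t = T_v·H_d²/c_v = 0.10179×3²/3.1 = 0.2955 years.

t ≈ 0.296 years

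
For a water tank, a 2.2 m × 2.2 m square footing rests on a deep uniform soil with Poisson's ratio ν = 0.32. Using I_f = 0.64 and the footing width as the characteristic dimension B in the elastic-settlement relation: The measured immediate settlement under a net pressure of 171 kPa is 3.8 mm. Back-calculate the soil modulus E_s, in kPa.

E_s ≈ 56900 kPa

S_e = q·B·(1−ν²)/E_s · I_f  ⇒  E_s = q·B·(1−ν²)·I_f / S_e.
E_s = 171 × 2.2 × 0.8976 × 0.64 / 0.0038 = 56870 kPa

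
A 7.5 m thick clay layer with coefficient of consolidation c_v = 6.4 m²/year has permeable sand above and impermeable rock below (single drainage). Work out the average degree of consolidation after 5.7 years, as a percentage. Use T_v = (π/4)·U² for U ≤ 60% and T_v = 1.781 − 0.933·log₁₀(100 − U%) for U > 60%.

Drainage path length: H_d = H = 7.5 m (single drainage).
T_v = c_v·t/H_d² = 6.4×5.7/7.5² = 0.64853.
T_v = 0.64853 corresponds to the U > 60% branch:
U = 1 − 10^((1.781 − T_v)/0.933)/100 = 0.8364

U ≈ 83.6 %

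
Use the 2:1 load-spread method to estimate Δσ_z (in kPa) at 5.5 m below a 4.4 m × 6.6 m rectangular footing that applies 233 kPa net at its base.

By the 2:1 method the load spreads at 1 horizontal : 2 vertical, so at depth z the loaded area has grown by z in each plan dimension:
Δσ = qBL/((B+z)(L+z)) = 233×4.4×6.6/((4.4+5.5)(6.6+5.5)) = 56.485 kPa

Δσ_z ≈ 56.5 kPa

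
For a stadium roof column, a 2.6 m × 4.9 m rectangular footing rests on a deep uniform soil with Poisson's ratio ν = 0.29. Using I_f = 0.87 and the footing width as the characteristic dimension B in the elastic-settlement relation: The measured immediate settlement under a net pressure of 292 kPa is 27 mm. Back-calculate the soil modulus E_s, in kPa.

S_e = q·B·(1−ν²)/E_s · I_f  ⇒  E_s = q·B·(1−ν²)·I_f / S_e.
E_s = 292 × 2.6 × 0.9159 × 0.87 / 0.027 = 22410 kPa

E_s ≈ 22400 kPa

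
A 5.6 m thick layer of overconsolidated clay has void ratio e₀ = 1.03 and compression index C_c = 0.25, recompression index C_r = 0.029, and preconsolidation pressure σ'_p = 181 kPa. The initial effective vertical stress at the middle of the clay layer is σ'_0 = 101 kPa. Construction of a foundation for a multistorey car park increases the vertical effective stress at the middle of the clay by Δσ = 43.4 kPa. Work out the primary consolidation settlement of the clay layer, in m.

Final effective stress: σ'_f = 101 + 43.4 = 144.4 kPa.
σ'_f = 144.4 ≤ σ'_p = 181 kPa, so the clay remains overconsolidated and only the recompression index applies:
S_c = C_r·H/(1+e₀)·log₁₀(σ'_f/σ'_0) = 0.029×5.6/2.03×log₁₀(144.4/101)
    = 0.079999 × 0.15525 = 0.01242 m

S_c ≈ 0.0124 m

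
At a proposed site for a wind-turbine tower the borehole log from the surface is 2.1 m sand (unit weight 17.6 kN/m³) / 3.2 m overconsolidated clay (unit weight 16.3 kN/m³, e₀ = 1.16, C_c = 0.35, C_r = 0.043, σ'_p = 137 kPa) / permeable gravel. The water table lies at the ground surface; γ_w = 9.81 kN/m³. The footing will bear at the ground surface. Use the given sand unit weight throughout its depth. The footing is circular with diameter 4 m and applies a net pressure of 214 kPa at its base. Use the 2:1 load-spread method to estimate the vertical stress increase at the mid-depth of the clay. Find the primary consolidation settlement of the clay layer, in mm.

S_c ≈ 31.8 mm

Mid-depth of clay below the ground surface: z = 2.1 + 3.2/2 = 3.7 m.
Total vertical stress at mid-clay: σ_v = 17.6×2.1 + 16.3×1.6 = 63.04 kPa.
Pore pressure: u = 9.81×(3.7 − 0) = 36.297 kPa.
Initial effective stress: σ'_0 = σ_v − u = 63.04 − 36.297 = 26.743 kPa.
Stress increase at mid-clay by the 2:1 spreading method:
Δσ ≈ qD²/(D+z)² = 214×4²/(4+3.7)² = 57.75 kPa
Final effective stress: σ'_f = 26.743 + 57.75 = 84.493 kPa.
σ'_f = 84.493 ≤ σ'_p = 137 kPa, so the clay remains overconsolidated and only the recompression index applies:
S_c = C_r·H/(1+e₀)·log₁₀(σ'_f/σ'_0) = 0.043×3.2/2.16×log₁₀(84.493/26.743)
    = 0.063704 × 0.49961 = 0.03183 m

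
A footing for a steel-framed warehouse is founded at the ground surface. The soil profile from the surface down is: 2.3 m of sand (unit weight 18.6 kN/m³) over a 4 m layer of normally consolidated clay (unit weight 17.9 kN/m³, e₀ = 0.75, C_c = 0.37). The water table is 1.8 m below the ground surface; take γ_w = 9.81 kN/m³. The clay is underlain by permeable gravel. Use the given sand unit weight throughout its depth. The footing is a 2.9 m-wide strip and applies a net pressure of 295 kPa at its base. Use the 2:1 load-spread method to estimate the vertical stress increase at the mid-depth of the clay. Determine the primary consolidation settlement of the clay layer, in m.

S_c ≈ 0.427 m

Mid-depth of clay below the ground surface: z = 2.3 + 4/2 = 4.3 m.
Total vertical stress at mid-clay: σ_v = 18.6×2.3 + 17.9×2 = 78.58 kPa.
Pore pressure: u = 9.81×(4.3 − 1.8) = 24.525 kPa.
Initial effective stress: σ'_0 = σ_v − u = 78.58 − 24.525 = 54.055 kPa.
Stress increase at mid-clay by the 2:1 spreading method:
Δσ = qB/(B+z) = 295×2.9/(2.9+4.3) = 118.82 kPa
Final effective stress: σ'_f = σ'_0 + Δσ = 54.055 + 118.82 = 172.88 kPa.
Normally consolidated clay, so the full stress increment lies on the virgin compression line:
S_c = C_c·H/(1+e₀)·log₁₀(σ'_f/σ'_0) = 0.37×4/(1+0.75)×log₁₀(172.88/54.055)
    = 0.84571 × 0.50491 = 0.427 m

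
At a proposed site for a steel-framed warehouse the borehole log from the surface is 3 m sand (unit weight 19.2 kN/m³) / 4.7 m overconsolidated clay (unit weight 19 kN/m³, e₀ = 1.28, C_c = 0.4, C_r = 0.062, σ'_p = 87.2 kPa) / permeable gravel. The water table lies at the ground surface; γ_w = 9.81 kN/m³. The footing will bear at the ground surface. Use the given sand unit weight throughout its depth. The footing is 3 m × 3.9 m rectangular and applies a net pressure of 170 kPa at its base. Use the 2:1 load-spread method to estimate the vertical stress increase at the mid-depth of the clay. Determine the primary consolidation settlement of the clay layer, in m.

Mid-depth of clay below the ground surface: z = 3 + 4.7/2 = 5.35 m.
Total vertical stress at mid-clay: σ_v = 19.2×3 + 19×2.35 = 102.25 kPa.
Pore pressure: u = 9.81×(5.35 − 0) = 52.483 kPa.
Initial effective stress: σ'_0 = σ_v − u = 102.25 − 52.483 = 49.767 kPa.
Stress increase at mid-clay by the 2:1 spreading method:
Δσ = qBL/((B+z)(L+z)) = 170×3×3.9/((3+5.35)(3.9+5.35)) = 25.752 kPa
Final effective stress: σ'_f = 49.767 + 25.752 = 75.519 kPa.
σ'_f = 75.519 ≤ σ'_p = 87.2 kPa, so the clay remains overconsolidated and only the recompression index applies:
S_c = C_r·H/(1+e₀)·log₁₀(σ'_f/σ'_0) = 0.062×4.7/2.28×log₁₀(75.519/49.767)
    = 0.12781 × 0.18111 = 0.02315 m

S_c ≈ 0.0231 m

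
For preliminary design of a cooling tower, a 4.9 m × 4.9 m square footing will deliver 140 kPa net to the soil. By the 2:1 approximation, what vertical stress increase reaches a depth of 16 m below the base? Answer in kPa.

Δσ_z ≈ 7.7 kPa

By the 2:1 method the load spreads at 1 horizontal : 2 vertical, so at depth z the loaded area has grown by z in each plan dimension:
Δσ = qBL/((B+z)(L+z)) = 140×4.9×4.9/((4.9+16)(4.9+16)) = 7.6953 kPa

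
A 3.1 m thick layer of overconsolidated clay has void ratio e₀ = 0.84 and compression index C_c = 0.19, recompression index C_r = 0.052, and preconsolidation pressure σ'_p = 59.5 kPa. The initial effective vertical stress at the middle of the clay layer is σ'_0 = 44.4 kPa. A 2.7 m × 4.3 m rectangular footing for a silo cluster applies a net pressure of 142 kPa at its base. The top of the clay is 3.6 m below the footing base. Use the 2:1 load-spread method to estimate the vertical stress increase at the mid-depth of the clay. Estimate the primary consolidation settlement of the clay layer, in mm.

Mid-depth of clay below the footing base: z = 3.6 + 3.1/2 = 5.15 m.
Stress increase at mid-clay by the 2:1 spreading method:
Δσ = qBL/((B+z)(L+z)) = 142×2.7×4.3/((2.7+5.15)(4.3+5.15)) = 22.224 kPa
Final effective stress: σ'_f = 44.4 + 22.224 = 66.624 kPa.
σ'_f = 66.624 > σ'_p = 59.5 kPa, so the stress path crosses the preconsolidation pressure — recompression up to σ'_p, then virgin compression beyond:
S_c = H/(1+e₀)·[C_r·log₁₀(σ'_p/σ'_0) + C_c·log₁₀(σ'_f/σ'_p)]
    = 3.1/1.84 × [0.052×log₁₀(59.5/44.4) + 0.19×log₁₀(66.624/59.5)]
    = 1.6848 × [0.006611 + 0.0093316] = 0.02686 m

S_c ≈ 26.9 mm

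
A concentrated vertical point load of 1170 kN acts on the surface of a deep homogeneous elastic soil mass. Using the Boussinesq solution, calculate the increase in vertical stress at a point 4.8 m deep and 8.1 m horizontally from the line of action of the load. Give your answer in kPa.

Δσ_z ≈ 0.835 kPa

Boussinesq vertical stress below a point load on an elastic half-space:
Δσ_z = 3P/(2πz²) · [1 + (r/z)²]^(−5/2)
r/z = 8.1/4.8 = 1.6875; [1+(r/z)²]^(−5/2) = 0.034436.
Δσ_z = 3×1170/(2π×4.8²) × 0.034436 = 24.246 × 0.034436 = 0.8349 kPa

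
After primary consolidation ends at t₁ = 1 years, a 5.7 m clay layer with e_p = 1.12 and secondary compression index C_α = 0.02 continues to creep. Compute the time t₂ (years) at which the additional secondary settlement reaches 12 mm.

t₂ ≈ 1.67 years

S_s = C_α·H/(1+e_p)·log₁₀(t₂/t₁) ⇒ log₁₀(t₂/t₁) = S_s·(1+e_p)/(C_α·H).
log₁₀(t₂/t₁) = 0.012 × (1+1.12) / (0.02×5.7) = 0.2232
t₂ = t₁ × 10^0.2232 = 1 × 1.672 = 1.672 years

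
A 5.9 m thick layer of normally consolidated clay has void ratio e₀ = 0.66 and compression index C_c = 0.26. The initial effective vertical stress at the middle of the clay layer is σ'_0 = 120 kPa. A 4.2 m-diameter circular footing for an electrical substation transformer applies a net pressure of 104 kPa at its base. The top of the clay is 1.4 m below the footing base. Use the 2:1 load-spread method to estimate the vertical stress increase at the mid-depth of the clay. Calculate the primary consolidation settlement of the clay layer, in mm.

S_c ≈ 76.2 mm

Mid-depth of clay below the footing base: z = 1.4 + 5.9/2 = 4.35 m.
Stress increase at mid-clay by the 2:1 spreading method:
Δσ ≈ qD²/(D+z)² = 104×4.2²/(4.2+4.35)² = 25.096 kPa
Final effective stress: σ'_f = σ'_0 + Δσ = 120 + 25.096 = 145.1 kPa.
Normally consolidated clay, so the full stress increment lies on the virgin compression line:
S_c = C_c·H/(1+e₀)·log₁₀(σ'_f/σ'_0) = 0.26×5.9/(1+0.66)×log₁₀(145.1/120)
    = 0.9241 × 0.082486 = 0.07623 m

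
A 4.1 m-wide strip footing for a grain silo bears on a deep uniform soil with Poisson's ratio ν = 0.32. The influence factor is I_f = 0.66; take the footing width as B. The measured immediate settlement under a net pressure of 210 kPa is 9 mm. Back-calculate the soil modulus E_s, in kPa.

E_s ≈ 56700 kPa

S_e = q·B·(1−ν²)/E_s · I_f  ⇒  E_s = q·B·(1−ν²)·I_f / S_e.
E_s = 210 × 4.1 × 0.8976 × 0.66 / 0.009 = 56670 kPa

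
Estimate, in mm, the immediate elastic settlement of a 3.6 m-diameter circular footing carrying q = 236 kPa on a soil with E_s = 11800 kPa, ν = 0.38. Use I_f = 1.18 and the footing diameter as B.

S_e ≈ 72.7 mm

Immediate (elastic) settlement: S_e = q·B·(1−ν²)/E_s · I_f.
S_e = 236 × 3.6 × (1 − 0.38²) / 11800 × 1.18
    = 236 × 3.6 × 0.8556 / 11800 × 1.18
    = 0.07269 m = 72.69 mm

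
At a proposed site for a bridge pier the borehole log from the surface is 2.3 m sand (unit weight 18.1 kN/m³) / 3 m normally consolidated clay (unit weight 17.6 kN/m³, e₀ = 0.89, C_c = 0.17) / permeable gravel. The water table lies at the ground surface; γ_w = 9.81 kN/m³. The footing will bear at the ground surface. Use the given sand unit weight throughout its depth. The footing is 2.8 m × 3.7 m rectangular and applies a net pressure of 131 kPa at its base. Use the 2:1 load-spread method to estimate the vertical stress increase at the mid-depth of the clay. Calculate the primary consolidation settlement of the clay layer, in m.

S_c ≈ 0.0747 m

Mid-depth of clay below the ground surface: z = 2.3 + 3/2 = 3.8 m.
Total vertical stress at mid-clay: σ_v = 18.1×2.3 + 17.6×1.5 = 68.03 kPa.
Pore pressure: u = 9.81×(3.8 − 0) = 37.278 kPa.
Initial effective stress: σ'_0 = σ_v − u = 68.03 − 37.278 = 30.752 kPa.
Stress increase at mid-clay by the 2:1 spreading method:
Δσ = qBL/((B+z)(L+z)) = 131×2.8×3.7/((2.8+3.8)(3.7+3.8)) = 27.417 kPa
Final effective stress: σ'_f = σ'_0 + Δσ = 30.752 + 27.417 = 58.169 kPa.
Normally consolidated clay, so the full stress increment lies on the virgin compression line:
S_c = C_c·H/(1+e₀)·log₁₀(σ'_f/σ'_0) = 0.17×3/(1+0.89)×log₁₀(58.169/30.752)
    = 0.26984 × 0.27682 = 0.0747 m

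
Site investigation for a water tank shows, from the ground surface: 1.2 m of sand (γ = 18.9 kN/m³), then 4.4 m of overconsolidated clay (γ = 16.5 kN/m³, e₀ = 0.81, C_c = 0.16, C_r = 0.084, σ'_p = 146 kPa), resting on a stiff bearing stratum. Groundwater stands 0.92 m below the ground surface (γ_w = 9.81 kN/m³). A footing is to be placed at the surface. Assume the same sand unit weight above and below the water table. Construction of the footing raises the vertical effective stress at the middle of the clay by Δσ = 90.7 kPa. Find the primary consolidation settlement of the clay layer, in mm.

Mid-depth of clay below the ground surface: z = 1.2 + 4.4/2 = 3.4 m.
Total vertical stress at mid-clay: σ_v = 18.9×1.2 + 16.5×2.2 = 58.98 kPa.
Pore pressure: u = 9.81×(3.4 − 0.92) = 24.329 kPa.
Initial effective stress: σ'_0 = σ_v − u = 58.98 − 24.329 = 34.651 kPa.
Final effective stress: σ'_f = 34.651 + 90.7 = 125.35 kPa.
σ'_f = 125.35 ≤ σ'_p = 146 kPa, so the clay remains overconsolidated and only the recompression index applies:
S_c = C_r·H/(1+e₀)·log₁₀(σ'_f/σ'_0) = 0.084×4.4/1.81×log₁₀(125.35/34.651)
    = 0.2042 × 0.55841 = 0.114 m

S_c ≈ 114 mm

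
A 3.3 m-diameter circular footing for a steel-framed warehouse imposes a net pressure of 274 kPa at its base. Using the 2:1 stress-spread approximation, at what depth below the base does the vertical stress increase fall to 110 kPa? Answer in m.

z ≈ 1.91 m

2:1 spreading — at depth z the loaded area has grown by z in each plan dimension:
qD²/(D+z)² = Δσ_z ⇒ z = D(√(q/Δσ_z) − 1) = 3.3×(√(274/110) − 1) = 1.908 m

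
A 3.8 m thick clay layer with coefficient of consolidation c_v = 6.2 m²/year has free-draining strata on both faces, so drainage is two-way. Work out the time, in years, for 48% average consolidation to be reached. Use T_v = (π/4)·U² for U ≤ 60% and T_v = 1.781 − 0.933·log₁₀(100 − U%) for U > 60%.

t ≈ 0.105 years

Drainage path length: H_d = H/2 = 1.9 m (double drainage).
U ≤ 60%: T_v = (π/4)·U² = (π/4)×0.48² = 0.18096.
t = T_v·H_d²/c_v = 0.18096×1.9²/6.2 = 0.1054 years.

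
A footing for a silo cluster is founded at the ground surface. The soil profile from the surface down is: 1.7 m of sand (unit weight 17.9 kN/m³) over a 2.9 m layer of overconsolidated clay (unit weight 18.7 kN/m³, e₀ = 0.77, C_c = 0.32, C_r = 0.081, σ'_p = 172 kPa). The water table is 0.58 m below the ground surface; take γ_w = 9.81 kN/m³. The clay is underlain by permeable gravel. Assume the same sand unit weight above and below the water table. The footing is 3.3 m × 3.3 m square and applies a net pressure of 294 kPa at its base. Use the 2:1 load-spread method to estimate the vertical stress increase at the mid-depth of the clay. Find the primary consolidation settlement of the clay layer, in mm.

Mid-depth of clay below the ground surface: z = 1.7 + 2.9/2 = 3.15 m.
Total vertical stress at mid-clay: σ_v = 17.9×1.7 + 18.7×1.45 = 57.545 kPa.
Pore pressure: u = 9.81×(3.15 − 0.58) = 25.212 kPa.
Initial effective stress: σ'_0 = σ_v − u = 57.545 − 25.212 = 32.333 kPa.
Stress increase at mid-clay by the 2:1 spreading method:
Δσ = qBL/((B+z)(L+z)) = 294×3.3×3.3/((3.3+3.15)(3.3+3.15)) = 76.958 kPa
Final effective stress: σ'_f = 32.333 + 76.958 = 109.29 kPa.
σ'_f = 109.29 ≤ σ'_p = 172 kPa, so the clay remains overconsolidated and only the recompression index applies:
S_c = C_r·H/(1+e₀)·log₁₀(σ'_f/σ'_0) = 0.081×2.9/1.77×log₁₀(109.29/32.333)
    = 0.13271 × 0.52893 = 0.07019 m

S_c ≈ 70.2 mm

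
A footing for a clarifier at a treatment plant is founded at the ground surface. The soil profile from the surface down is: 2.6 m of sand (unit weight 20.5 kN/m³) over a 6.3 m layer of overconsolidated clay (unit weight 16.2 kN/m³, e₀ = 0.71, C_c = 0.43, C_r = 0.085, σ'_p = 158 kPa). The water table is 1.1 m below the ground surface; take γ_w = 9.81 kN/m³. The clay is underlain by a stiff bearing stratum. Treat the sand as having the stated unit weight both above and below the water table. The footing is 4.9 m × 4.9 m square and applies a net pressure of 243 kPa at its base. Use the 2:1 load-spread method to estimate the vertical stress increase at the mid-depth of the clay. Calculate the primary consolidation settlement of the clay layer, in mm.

Mid-depth of clay below the ground surface: z = 2.6 + 6.3/2 = 5.75 m.
Total vertical stress at mid-clay: σ_v = 20.5×2.6 + 16.2×3.15 = 104.33 kPa.
Pore pressure: u = 9.81×(5.75 − 1.1) = 45.617 kPa.
Initial effective stress: σ'_0 = σ_v − u = 104.33 − 45.617 = 58.713 kPa.
Stress increase at mid-clay by the 2:1 spreading method:
Δσ = qBL/((B+z)(L+z)) = 243×4.9×4.9/((4.9+5.75)(4.9+5.75)) = 51.44 kPa
Final effective stress: σ'_f = 58.713 + 51.44 = 110.15 kPa.
σ'_f = 110.15 ≤ σ'_p = 158 kPa, so the clay remains overconsolidated and only the recompression index applies:
S_c = C_r·H/(1+e₀)·log₁₀(σ'_f/σ'_0) = 0.085×6.3/1.71×log₁₀(110.15/58.713)
    = 0.31316 × 0.27325 = 0.08557 m

S_c ≈ 85.6 mm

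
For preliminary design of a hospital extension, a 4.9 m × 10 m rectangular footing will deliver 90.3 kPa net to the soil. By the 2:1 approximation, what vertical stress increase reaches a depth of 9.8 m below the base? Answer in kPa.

Δσ_z ≈ 15.2 kPa

By the 2:1 method the load spreads at 1 horizontal : 2 vertical, so at depth z the loaded area has grown by z in each plan dimension:
Δσ = qBL/((B+z)(L+z)) = 90.3×4.9×10/((4.9+9.8)(10+9.8)) = 15.202 kPa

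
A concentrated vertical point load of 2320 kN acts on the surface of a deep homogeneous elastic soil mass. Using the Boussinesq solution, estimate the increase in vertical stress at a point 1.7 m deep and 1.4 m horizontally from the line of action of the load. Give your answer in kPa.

Boussinesq vertical stress below a point load on an elastic half-space:
Δσ_z = 3P/(2πz²) · [1 + (r/z)²]^(−5/2)
r/z = 1.4/1.7 = 0.82353; [1+(r/z)²]^(−5/2) = 0.27409.
Δσ_z = 3×2320/(2π×1.7²) × 0.27409 = 383.29 × 0.27409 = 105.1 kPa

Δσ_z ≈ 105 kPa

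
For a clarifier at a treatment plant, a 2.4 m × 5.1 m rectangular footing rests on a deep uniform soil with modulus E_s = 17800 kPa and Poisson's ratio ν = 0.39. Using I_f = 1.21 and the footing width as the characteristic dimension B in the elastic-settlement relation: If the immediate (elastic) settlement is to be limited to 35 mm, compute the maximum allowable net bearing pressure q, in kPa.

S_e = q·B·(1−ν²)/E_s · I_f  ⇒  q = S_e·E_s / (B·(1−ν²)·I_f).
q = 0.035 × 17800 / (2.4 × 0.8479 × 1.21) = 253 kPa

q ≈ 253 kPa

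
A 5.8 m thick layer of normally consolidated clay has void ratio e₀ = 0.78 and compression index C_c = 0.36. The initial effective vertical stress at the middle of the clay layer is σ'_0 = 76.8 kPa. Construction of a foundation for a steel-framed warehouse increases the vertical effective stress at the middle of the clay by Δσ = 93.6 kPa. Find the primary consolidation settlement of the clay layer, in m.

Final effective stress: σ'_f = σ'_0 + Δσ = 76.8 + 93.6 = 170.4 kPa.
Normally consolidated clay, so the full stress increment lies on the virgin compression line:
S_c = C_c·H/(1+e₀)·log₁₀(σ'_f/σ'_0) = 0.36×5.8/(1+0.78)×log₁₀(170.4/76.8)
    = 1.173 × 0.34611 = 0.406 m

S_c ≈ 0.406 m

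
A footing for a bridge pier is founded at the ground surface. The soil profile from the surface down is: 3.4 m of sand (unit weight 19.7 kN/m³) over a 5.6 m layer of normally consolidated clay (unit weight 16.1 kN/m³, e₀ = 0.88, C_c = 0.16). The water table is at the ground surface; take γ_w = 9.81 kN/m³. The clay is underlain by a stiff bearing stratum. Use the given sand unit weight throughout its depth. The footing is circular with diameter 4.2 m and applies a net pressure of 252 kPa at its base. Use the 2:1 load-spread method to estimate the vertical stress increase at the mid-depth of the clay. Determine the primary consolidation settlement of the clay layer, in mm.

S_c ≈ 122 mm

Mid-depth of clay below the ground surface: z = 3.4 + 5.6/2 = 6.2 m.
Total vertical stress at mid-clay: σ_v = 19.7×3.4 + 16.1×2.8 = 112.06 kPa.
Pore pressure: u = 9.81×(6.2 − 0) = 60.822 kPa.
Initial effective stress: σ'_0 = σ_v − u = 112.06 − 60.822 = 51.238 kPa.
Stress increase at mid-clay by the 2:1 spreading method:
Δσ ≈ qD²/(D+z)² = 252×4.2²/(4.2+6.2)² = 41.099 kPa
Final effective stress: σ'_f = σ'_0 + Δσ = 51.238 + 41.099 = 92.337 kPa.
Normally consolidated clay, so the full stress increment lies on the virgin compression line:
S_c = C_c·H/(1+e₀)·log₁₀(σ'_f/σ'_0) = 0.16×5.6/(1+0.88)×log₁₀(92.337/51.238)
    = 0.4766 × 0.25578 = 0.1219 m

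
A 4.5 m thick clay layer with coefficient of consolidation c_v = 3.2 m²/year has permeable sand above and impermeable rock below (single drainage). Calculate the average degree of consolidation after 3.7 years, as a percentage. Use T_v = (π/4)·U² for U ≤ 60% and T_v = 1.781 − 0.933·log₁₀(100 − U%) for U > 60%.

U ≈ 80.8 %

Drainage path length: H_d = H = 4.5 m (single drainage).
T_v = c_v·t/H_d² = 3.2×3.7/4.5² = 0.58469.
T_v = 0.58469 corresponds to the U > 60% branch:
U = 1 − 10^((1.781 − T_v)/0.933)/100 = 0.8085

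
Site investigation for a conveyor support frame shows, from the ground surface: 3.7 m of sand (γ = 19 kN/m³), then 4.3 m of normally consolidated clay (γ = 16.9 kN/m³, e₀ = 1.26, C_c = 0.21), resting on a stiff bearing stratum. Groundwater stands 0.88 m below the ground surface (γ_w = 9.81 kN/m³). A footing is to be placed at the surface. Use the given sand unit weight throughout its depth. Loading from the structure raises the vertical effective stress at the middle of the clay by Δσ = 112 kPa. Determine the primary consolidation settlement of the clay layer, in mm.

S_c ≈ 187 mm

Mid-depth of clay below the ground surface: z = 3.7 + 4.3/2 = 5.85 m.
Total vertical stress at mid-clay: σ_v = 19×3.7 + 16.9×2.15 = 106.63 kPa.
Pore pressure: u = 9.81×(5.85 − 0.88) = 48.756 kPa.
Initial effective stress: σ'_0 = σ_v − u = 106.63 − 48.756 = 57.874 kPa.
Final effective stress: σ'_f = σ'_0 + Δσ = 57.874 + 112 = 169.87 kPa.
Normally consolidated clay, so the full stress increment lies on the virgin compression line:
S_c = C_c·H/(1+e₀)·log₁₀(σ'_f/σ'_0) = 0.21×4.3/(1+1.26)×log₁₀(169.87/57.874)
    = 0.39956 × 0.46763 = 0.1868 m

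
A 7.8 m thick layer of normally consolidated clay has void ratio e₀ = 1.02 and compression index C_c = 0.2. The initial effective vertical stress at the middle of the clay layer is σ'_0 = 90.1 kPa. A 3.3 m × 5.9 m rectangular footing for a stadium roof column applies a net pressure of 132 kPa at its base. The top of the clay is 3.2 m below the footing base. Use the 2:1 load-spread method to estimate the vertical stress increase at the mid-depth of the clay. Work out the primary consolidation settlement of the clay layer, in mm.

Mid-depth of clay below the footing base: z = 3.2 + 7.8/2 = 7.1 m.
Stress increase at mid-clay by the 2:1 spreading method:
Δσ = qBL/((B+z)(L+z)) = 132×3.3×5.9/((3.3+7.1)(5.9+7.1)) = 19.009 kPa
Final effective stress: σ'_f = σ'_0 + Δσ = 90.1 + 19.009 = 109.11 kPa.
Normally consolidated clay, so the full stress increment lies on the virgin compression line:
S_c = C_c·H/(1+e₀)·log₁₀(σ'_f/σ'_0) = 0.2×7.8/(1+1.02)×log₁₀(109.11/90.1)
    = 0.77228 × 0.08314 = 0.06421 m

S_c ≈ 64.2 mm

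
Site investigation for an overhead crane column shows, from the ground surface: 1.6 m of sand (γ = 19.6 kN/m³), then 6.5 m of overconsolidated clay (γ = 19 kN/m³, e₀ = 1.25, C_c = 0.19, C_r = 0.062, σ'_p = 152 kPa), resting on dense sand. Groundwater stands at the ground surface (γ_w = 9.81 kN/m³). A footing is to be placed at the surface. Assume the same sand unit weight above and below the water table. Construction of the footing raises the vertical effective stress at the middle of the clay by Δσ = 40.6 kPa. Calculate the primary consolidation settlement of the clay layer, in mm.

S_c ≈ 49.6 mm

Mid-depth of clay below the ground surface: z = 1.6 + 6.5/2 = 4.85 m.
Total vertical stress at mid-clay: σ_v = 19.6×1.6 + 19×3.25 = 93.11 kPa.
Pore pressure: u = 9.81×(4.85 − 0) = 47.578 kPa.
Initial effective stress: σ'_0 = σ_v − u = 93.11 − 47.578 = 45.532 kPa.
Final effective stress: σ'_f = 45.532 + 40.6 = 86.132 kPa.
σ'_f = 86.132 ≤ σ'_p = 152 kPa, so the clay remains overconsolidated and only the recompression index applies:
S_c = C_r·H/(1+e₀)·log₁₀(σ'_f/σ'_0) = 0.062×6.5/2.25×log₁₀(86.132/45.532)
    = 0.17911 × 0.27685 = 0.04959 m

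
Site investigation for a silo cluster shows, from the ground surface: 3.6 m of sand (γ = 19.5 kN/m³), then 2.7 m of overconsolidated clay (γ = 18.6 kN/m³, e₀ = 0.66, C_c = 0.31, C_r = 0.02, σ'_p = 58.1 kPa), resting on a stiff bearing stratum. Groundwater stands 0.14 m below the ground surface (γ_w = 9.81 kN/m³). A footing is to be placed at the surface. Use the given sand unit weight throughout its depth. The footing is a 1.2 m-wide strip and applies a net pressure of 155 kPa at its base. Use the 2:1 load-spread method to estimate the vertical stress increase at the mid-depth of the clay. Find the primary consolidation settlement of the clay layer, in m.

S_c ≈ 0.0682 m

Mid-depth of clay below the ground surface: z = 3.6 + 2.7/2 = 4.95 m.
Total vertical stress at mid-clay: σ_v = 19.5×3.6 + 18.6×1.35 = 95.31 kPa.
Pore pressure: u = 9.81×(4.95 − 0.14) = 47.186 kPa.
Initial effective stress: σ'_0 = σ_v − u = 95.31 − 47.186 = 48.124 kPa.
Stress increase at mid-clay by the 2:1 spreading method:
Δσ = qB/(B+z) = 155×1.2/(1.2+4.95) = 30.244 kPa
Final effective stress: σ'_f = 48.124 + 30.244 = 78.368 kPa.
σ'_f = 78.368 > σ'_p = 58.1 kPa, so the stress path crosses the preconsolidation pressure — recompression up to σ'_p, then virgin compression beyond:
S_c = H/(1+e₀)·[C_r·log₁₀(σ'_p/σ'_0) + C_c·log₁₀(σ'_f/σ'_p)]
    = 2.7/1.66 × [0.02×log₁₀(58.1/48.124) + 0.31×log₁₀(78.368/58.1)]
    = 1.6265 × [0.0016363 + 0.040288] = 0.06819 m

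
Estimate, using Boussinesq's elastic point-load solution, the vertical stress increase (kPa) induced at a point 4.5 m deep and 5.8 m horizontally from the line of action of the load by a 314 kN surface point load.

Boussinesq vertical stress below a point load on an elastic half-space:
Δσ_z = 3P/(2πz²) · [1 + (r/z)²]^(−5/2)
r/z = 5.8/4.5 = 1.2889; [1+(r/z)²]^(−5/2) = 0.086555.
Δσ_z = 3×314/(2π×4.5²) × 0.086555 = 7.4037 × 0.086555 = 0.6408 kPa

Δσ_z ≈ 0.641 kPa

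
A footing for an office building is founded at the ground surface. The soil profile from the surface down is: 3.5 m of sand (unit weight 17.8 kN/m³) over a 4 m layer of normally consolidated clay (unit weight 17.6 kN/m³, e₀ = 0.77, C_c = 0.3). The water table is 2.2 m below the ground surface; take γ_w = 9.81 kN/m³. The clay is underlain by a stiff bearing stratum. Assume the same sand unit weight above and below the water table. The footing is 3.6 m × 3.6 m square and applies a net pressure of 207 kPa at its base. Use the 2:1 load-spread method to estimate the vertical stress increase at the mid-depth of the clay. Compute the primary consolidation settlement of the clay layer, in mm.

Mid-depth of clay below the ground surface: z = 3.5 + 4/2 = 5.5 m.
Total vertical stress at mid-clay: σ_v = 17.8×3.5 + 17.6×2 = 97.5 kPa.
Pore pressure: u = 9.81×(5.5 − 2.2) = 32.373 kPa.
Initial effective stress: σ'_0 = σ_v − u = 97.5 − 32.373 = 65.127 kPa.
Stress increase at mid-clay by the 2:1 spreading method:
Δσ = qBL/((B+z)(L+z)) = 207×3.6×3.6/((3.6+5.5)(3.6+5.5)) = 32.396 kPa
Final effective stress: σ'_f = σ'_0 + Δσ = 65.127 + 32.396 = 97.523 kPa.
Normally consolidated clay, so the full stress increment lies on the virgin compression line:
S_c = C_c·H/(1+e₀)·log₁₀(σ'_f/σ'_0) = 0.3×4/(1+0.77)×log₁₀(97.523/65.127)
    = 0.67797 × 0.17535 = 0.1189 m

S_c ≈ 119 mm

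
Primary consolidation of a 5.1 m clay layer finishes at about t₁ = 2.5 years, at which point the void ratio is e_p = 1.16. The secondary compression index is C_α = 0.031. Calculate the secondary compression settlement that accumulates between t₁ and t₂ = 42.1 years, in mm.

S_s ≈ 89.8 mm

Secondary compression: S_s = C_α·H/(1+e_p)·log₁₀(t₂/t₁)
S_s = 0.031×5.1/(1+1.16)×log₁₀(42.1/2.5)
    = 0.07319 × 1.226 = 0.08976 m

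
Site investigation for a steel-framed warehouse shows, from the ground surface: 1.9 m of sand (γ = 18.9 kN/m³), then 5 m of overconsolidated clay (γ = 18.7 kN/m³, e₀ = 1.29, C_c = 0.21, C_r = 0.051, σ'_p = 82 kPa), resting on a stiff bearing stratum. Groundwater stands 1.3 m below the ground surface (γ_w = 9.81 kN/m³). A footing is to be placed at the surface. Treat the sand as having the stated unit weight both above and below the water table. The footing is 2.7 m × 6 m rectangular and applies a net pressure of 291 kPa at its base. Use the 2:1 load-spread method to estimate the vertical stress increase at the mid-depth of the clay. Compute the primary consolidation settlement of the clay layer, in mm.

S_c ≈ 91 mm

Mid-depth of clay below the ground surface: z = 1.9 + 5/2 = 4.4 m.
Total vertical stress at mid-clay: σ_v = 18.9×1.9 + 18.7×2.5 = 82.66 kPa.
Pore pressure: u = 9.81×(4.4 − 1.3) = 30.411 kPa.
Initial effective stress: σ'_0 = σ_v − u = 82.66 − 30.411 = 52.249 kPa.
Stress increase at mid-clay by the 2:1 spreading method:
Δσ = qBL/((B+z)(L+z)) = 291×2.7×6/((2.7+4.4)(6+4.4)) = 63.843 kPa
Final effective stress: σ'_f = 52.249 + 63.843 = 116.09 kPa.
σ'_f = 116.09 > σ'_p = 82 kPa, so the stress path crosses the preconsolidation pressure — recompression up to σ'_p, then virgin compression beyond:
S_c = H/(1+e₀)·[C_r·log₁₀(σ'_p/σ'_0) + C_c·log₁₀(σ'_f/σ'_p)]
    = 5/2.29 × [0.051×log₁₀(82/52.249) + 0.21×log₁₀(116.09/82)]
    = 2.1834 × [0.0099825 + 0.031706] = 0.09102 m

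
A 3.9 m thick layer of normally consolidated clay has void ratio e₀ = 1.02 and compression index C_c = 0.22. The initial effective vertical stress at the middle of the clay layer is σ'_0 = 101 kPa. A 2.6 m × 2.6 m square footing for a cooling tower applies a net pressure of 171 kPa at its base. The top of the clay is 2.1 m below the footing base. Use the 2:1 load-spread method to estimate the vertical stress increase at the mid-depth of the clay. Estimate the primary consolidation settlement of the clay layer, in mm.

Mid-depth of clay below the footing base: z = 2.1 + 3.9/2 = 4.05 m.
Stress increase at mid-clay by the 2:1 spreading method:
Δσ = qBL/((B+z)(L+z)) = 171×2.6×2.6/((2.6+4.05)(2.6+4.05)) = 26.14 kPa
Final effective stress: σ'_f = σ'_0 + Δσ = 101 + 26.14 = 127.14 kPa.
Normally consolidated clay, so the full stress increment lies on the virgin compression line:
S_c = C_c·H/(1+e₀)·log₁₀(σ'_f/σ'_0) = 0.22×3.9/(1+1.02)×log₁₀(127.14/101)
    = 0.42475 × 0.099961 = 0.04246 m

S_c ≈ 42.5 mm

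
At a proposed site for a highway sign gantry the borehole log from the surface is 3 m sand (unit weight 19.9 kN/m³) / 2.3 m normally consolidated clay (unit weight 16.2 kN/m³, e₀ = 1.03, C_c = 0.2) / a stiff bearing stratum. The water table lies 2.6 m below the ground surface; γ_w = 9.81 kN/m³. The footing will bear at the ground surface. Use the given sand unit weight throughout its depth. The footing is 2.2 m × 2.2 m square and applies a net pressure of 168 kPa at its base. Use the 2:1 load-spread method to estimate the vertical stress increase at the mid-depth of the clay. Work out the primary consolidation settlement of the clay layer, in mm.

Mid-depth of clay below the ground surface: z = 3 + 2.3/2 = 4.15 m.
Total vertical stress at mid-clay: σ_v = 19.9×3 + 16.2×1.15 = 78.33 kPa.
Pore pressure: u = 9.81×(4.15 − 2.6) = 15.206 kPa.
Initial effective stress: σ'_0 = σ_v − u = 78.33 − 15.206 = 63.124 kPa.
Stress increase at mid-clay by the 2:1 spreading method:
Δσ = qBL/((B+z)(L+z)) = 168×2.2×2.2/((2.2+4.15)(2.2+4.15)) = 20.165 kPa
Final effective stress: σ'_f = σ'_0 + Δσ = 63.124 + 20.165 = 83.289 kPa.
Normally consolidated clay, so the full stress increment lies on the virgin compression line:
S_c = C_c·H/(1+e₀)·log₁₀(σ'_f/σ'_0) = 0.2×2.3/(1+1.03)×log₁₀(83.289/63.124)
    = 0.2266 × 0.12039 = 0.02728 m

S_c ≈ 27.3 mm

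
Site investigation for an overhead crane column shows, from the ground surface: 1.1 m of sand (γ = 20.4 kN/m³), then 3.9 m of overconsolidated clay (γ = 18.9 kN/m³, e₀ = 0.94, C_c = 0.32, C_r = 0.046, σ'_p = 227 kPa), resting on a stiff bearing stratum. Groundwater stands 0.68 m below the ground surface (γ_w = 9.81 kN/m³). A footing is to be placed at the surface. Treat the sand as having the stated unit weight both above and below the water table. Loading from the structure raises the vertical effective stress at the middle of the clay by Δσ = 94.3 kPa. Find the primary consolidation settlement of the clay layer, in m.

S_c ≈ 0.0516 m

Mid-depth of clay below the ground surface: z = 1.1 + 3.9/2 = 3.05 m.
Total vertical stress at mid-clay: σ_v = 20.4×1.1 + 18.9×1.95 = 59.295 kPa.
Pore pressure: u = 9.81×(3.05 − 0.68) = 23.25 kPa.
Initial effective stress: σ'_0 = σ_v − u = 59.295 − 23.25 = 36.045 kPa.
Final effective stress: σ'_f = 36.045 + 94.3 = 130.34 kPa.
σ'_f = 130.34 ≤ σ'_p = 227 kPa, so the clay remains overconsolidated and only the recompression index applies:
S_c = C_r·H/(1+e₀)·log₁₀(σ'_f/σ'_0) = 0.046×3.9/1.94×log₁₀(130.34/36.045)
    = 0.092474 × 0.55823 = 0.05162 m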